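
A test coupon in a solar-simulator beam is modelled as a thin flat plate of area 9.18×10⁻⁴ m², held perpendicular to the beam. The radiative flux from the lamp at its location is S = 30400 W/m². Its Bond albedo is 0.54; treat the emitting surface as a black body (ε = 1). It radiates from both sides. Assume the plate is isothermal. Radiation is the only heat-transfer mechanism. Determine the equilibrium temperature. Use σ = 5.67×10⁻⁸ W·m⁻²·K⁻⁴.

T ≈ 593 K

At equilibrium, absorbed power = emitted power.
Absorbing cross-section = A = 9.180×10⁻⁴ m²; emitting surface = 2A = 0.001836 m² (ratio 2).
(1−a)S·A_cross = εσ·A_surf·T⁴  ⇒  T⁴ = (1−a)S/(2σ).
T⁴ = 0.460·30400/(2·5.67×10⁻⁸) = 1.233×10¹¹ K⁴.
T = (1.233×10¹¹)^(1/4).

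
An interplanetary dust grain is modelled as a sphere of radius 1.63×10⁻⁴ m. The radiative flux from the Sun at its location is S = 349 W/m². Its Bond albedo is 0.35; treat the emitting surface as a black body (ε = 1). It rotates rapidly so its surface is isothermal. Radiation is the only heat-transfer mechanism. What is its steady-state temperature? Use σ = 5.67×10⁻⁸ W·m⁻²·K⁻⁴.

T ≈ 178 K

At equilibrium, absorbed power = emitted power.
Absorbing cross-section = πr² = 8.347×10⁻⁸ m²; emitting surface = 4πr² = 3.339×10⁻⁷ m² (ratio 4).
(1−a)S·A_cross = εσ·A_surf·T⁴  ⇒  T⁴ = (1−a)S/(4σ).
T⁴ = 0.650·349/(4·5.67×10⁻⁸) = 1.000×10⁹ K⁴.
T = (1.000×10⁹)^(1/4).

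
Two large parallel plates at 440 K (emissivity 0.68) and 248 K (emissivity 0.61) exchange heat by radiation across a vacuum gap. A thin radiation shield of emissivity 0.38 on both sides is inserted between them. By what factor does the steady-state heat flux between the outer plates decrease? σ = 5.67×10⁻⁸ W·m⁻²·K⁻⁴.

factor ≈ 3.02

Without shield: q₀ = σΔ(T⁴)/(1/ε₁+1/ε₂−1) with denominator 2.110.
With shield the two gaps are in series; the resistances add: (1/ε₁+1/ε_s−1)+(1/ε_s+1/ε₂−1) = 3.102+3.271 = 6.373.
Heat-flux ratio q₀/q = 6.373/2.110.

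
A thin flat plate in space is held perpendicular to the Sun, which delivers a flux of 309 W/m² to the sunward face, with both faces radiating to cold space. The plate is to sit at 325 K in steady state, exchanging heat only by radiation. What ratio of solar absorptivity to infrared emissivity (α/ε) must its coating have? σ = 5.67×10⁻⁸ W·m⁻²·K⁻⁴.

Balance: αS·A = εσ·2A·T⁴ ⇒ α/ε = 2σT⁴/S.
α/ε = 2·5.67×10⁻⁸·(325)⁴/309 = 2·5.67×10⁻⁸·1.116×10¹⁰/309.

α/ε ≈ 4.09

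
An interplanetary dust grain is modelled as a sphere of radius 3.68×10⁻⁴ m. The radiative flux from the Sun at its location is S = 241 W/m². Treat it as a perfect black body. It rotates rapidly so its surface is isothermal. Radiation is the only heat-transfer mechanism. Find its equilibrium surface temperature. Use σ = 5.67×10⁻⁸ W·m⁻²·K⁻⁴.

T ≈ 181 K

At equilibrium, absorbed power = emitted power.
Absorbing cross-section = πr² = 4.254×10⁻⁷ m²; emitting surface = 4πr² = 1.702×10⁻⁶ m² (ratio 4).
S·A_cross = εσ·A_surf·T⁴  ⇒  T⁴ = S/(4σ).
T⁴ = 1.00·241/(4·5.67×10⁻⁸) = 1.063×10⁹ K⁴.
T = (1.063×10⁹)^(1/4).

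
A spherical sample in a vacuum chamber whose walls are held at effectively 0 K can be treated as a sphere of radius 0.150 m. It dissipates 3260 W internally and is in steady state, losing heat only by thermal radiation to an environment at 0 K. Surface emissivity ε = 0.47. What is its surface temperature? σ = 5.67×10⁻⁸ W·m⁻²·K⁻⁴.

T ≈ 811 K

Steady state: internal power = radiated power, P = εσA T⁴.
Radiating area A = 4πr² = 0.2827 m².
T⁴ = P/(εσA) = 3260/(0.47·5.67×10⁻⁸·0.2827) = 4.327×10¹¹ K⁴.
T = (4.327×10¹¹)^(1/4).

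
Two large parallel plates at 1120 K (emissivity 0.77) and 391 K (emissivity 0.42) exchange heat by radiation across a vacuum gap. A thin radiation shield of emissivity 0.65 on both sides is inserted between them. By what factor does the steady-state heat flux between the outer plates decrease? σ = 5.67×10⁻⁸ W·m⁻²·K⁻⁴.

Without shield: q₀ = σΔ(T⁴)/(1/ε₁+1/ε₂−1) with denominator 2.680.
With shield the two gaps are in series; the resistances add: (1/ε₁+1/ε_s−1)+(1/ε_s+1/ε₂−1) = 1.837+2.919 = 4.757.
Heat-flux ratio q₀/q = 4.757/2.680.

factor ≈ 1.78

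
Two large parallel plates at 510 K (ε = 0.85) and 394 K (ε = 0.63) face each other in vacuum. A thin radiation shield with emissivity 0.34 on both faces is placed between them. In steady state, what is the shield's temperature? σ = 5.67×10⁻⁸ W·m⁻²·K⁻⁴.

In steady state the net flux on the hot side equals that on the cold side.
σ(T₁⁴−T_s⁴)/D₁ = σ(T_s⁴−T₂⁴)/D₂, with D₁ = 1/ε₁+1/ε_s−1 = 3.118, D₂ = 1/ε_s+1/ε₂−1 = 3.528.
Solve for T_s⁴: T_s⁴ = (D₂·T₁⁴ + D₁·T₂⁴)/(D₁+D₂) = 4.722×10¹⁰ K⁴.

T_s ≈ 466 K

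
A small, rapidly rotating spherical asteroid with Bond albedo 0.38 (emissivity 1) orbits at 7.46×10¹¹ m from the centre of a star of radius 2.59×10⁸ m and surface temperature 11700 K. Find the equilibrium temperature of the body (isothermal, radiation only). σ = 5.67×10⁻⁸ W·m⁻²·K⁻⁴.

T ≈ 137 K

The star's surface emits σT_*⁴; at distance d the flux is S = σT_*⁴(R_*/d)².
S = 5.67×10⁻⁸·(11700)⁴·(2.59×10⁸/7.46×10¹¹)² = 128.1 W/m².
For an isothermal sphere T⁴ = (1−a)S/(4σ) = 3.501×10⁸ K⁴.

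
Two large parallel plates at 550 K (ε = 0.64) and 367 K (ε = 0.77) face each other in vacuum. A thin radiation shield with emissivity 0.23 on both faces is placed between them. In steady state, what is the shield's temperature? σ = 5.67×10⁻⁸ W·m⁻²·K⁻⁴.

T_s ≈ 482 K

In steady state the net flux on the hot side equals that on the cold side.
σ(T₁⁴−T_s⁴)/D₁ = σ(T_s⁴−T₂⁴)/D₂, with D₁ = 1/ε₁+1/ε_s−1 = 4.910, D₂ = 1/ε_s+1/ε₂−1 = 4.647.
Solve for T_s⁴: T_s⁴ = (D₂·T₁⁴ + D₁·T₂⁴)/(D₁+D₂) = 5.381×10¹⁰ K⁴.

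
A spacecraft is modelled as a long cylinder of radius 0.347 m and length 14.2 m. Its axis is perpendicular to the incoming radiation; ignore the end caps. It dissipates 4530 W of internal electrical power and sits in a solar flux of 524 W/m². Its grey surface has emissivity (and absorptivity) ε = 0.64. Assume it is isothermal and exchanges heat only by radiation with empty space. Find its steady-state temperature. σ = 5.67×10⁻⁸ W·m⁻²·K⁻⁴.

At steady state, absorbed solar power + internal power = radiated power.
Absorbed: α·S·A_cross = 0.64·524·9.855 = 3305 W (cross-section 2rL).
Total input = 3305 + 4530 = 7835 W.
Radiated: εσ·A_surf·T⁴ with A_surf = 2πrL = 30.96 m².
T⁴ = 7835/(0.64·5.67×10⁻⁸·30.96) = 6.974×10⁹ K⁴.

T ≈ 289 K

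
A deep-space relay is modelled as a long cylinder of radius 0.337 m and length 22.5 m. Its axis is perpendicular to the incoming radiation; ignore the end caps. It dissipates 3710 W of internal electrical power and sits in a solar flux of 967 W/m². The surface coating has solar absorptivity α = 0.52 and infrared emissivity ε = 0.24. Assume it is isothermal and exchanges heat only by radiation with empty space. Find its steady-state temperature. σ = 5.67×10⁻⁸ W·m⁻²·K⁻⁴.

At steady state, absorbed solar power + internal power = radiated power.
Absorbed: α·S·A_cross = 0.52·967·15.17 = 7626 W (cross-section 2rL).
Total input = 7626 + 3710 = 11340 W.
Radiated: εσ·A_surf·T⁴ with A_surf = 2πrL = 47.64 m².
T⁴ = 11340/(0.24·5.67×10⁻⁸·47.64) = 1.748×10¹⁰ K⁴.

T ≈ 364 K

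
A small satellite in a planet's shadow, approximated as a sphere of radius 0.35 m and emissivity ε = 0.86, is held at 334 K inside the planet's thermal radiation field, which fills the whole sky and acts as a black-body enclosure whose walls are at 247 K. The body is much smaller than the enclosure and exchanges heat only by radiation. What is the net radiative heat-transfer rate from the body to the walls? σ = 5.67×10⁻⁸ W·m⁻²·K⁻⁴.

P_net ≈ 655 W

For a small grey body in a large enclosure: P_net = εσA(T_body⁴ − T_wall⁴).
A = 4πr² = 1.539 m²; T_body⁴ − T_wall⁴ = 1.244×10¹⁰ − 3.722×10⁹ = 8.723×10⁹ K⁴.
|P_net| = 0.86·5.67×10⁻⁸·1.539·8.723×10⁹.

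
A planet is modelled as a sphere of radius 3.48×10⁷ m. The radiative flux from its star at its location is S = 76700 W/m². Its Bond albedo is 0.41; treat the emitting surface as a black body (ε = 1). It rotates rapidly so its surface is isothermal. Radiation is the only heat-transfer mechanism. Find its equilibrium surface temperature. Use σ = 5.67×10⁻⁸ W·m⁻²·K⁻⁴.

At equilibrium, absorbed power = emitted power.
Absorbing cross-section = πr² = 3.805×10¹⁵ m²; emitting surface = 4πr² = 1.522×10¹⁶ m² (ratio 4).
(1−a)S·A_cross = εσ·A_surf·T⁴  ⇒  T⁴ = (1−a)S/(4σ).
T⁴ = 0.590·76700/(4·5.67×10⁻⁸) = 1.995×10¹¹ K⁴.
T = (1.995×10¹¹)^(1/4).

T ≈ 668 K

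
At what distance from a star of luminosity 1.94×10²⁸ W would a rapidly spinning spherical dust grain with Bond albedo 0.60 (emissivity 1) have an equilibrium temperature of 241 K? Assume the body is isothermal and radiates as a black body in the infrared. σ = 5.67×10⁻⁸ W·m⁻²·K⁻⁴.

d ≈ 8.98×10¹¹ m

For an isothermal black-emitting sphere, (1−a)S·πr² = σ·4πr²·T⁴ ⇒ S = 4σT⁴/(1−a).
S = 4·5.67×10⁻⁸·(241)⁴/0.400 = 1913 W/m².
Flux falls as S = L/(4πd²), so d = √(L/(4πS)) = √(1.94×10²⁸/(4π·1913)).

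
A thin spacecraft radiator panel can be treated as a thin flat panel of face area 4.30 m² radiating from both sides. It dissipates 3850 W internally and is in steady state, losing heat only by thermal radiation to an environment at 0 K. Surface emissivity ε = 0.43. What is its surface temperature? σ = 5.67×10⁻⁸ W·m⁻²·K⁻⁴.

T ≈ 368 K

Steady state: internal power = radiated power, P = εσA T⁴.
Radiating area A = 2·4.30 = 8.600 m².
T⁴ = P/(εσA) = 3850/(0.43·5.67×10⁻⁸·8.600) = 1.836×10¹⁰ K⁴.
T = (1.836×10¹⁰)^(1/4).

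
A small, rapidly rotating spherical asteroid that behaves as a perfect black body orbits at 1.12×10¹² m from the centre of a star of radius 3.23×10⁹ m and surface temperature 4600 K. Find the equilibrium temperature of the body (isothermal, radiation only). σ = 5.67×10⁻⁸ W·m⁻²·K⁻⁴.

The star's surface emits σT_*⁴; at distance d the flux is S = σT_*⁴(R_*/d)².
S = 5.67×10⁻⁸·(4600)⁴·(3.23×10⁹/1.12×10¹²)² = 211.1 W/m².
For an isothermal sphere T⁴ = (1−a)S/(4σ) = 9.310×10⁸ K⁴.

T ≈ 175 K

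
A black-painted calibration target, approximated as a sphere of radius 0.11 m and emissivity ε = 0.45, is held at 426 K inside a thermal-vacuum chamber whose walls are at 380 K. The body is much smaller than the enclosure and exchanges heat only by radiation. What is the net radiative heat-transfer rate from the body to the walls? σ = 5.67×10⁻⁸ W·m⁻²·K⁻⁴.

For a small grey body in a large enclosure: P_net = εσA(T_body⁴ − T_wall⁴).
A = 4πr² = 0.1521 m²; T_body⁴ − T_wall⁴ = 3.293×10¹⁰ − 2.085×10¹⁰ = 1.208×10¹⁰ K⁴.
|P_net| = 0.45·5.67×10⁻⁸·0.1521·1.208×10¹⁰.

P_net ≈ 46.9 W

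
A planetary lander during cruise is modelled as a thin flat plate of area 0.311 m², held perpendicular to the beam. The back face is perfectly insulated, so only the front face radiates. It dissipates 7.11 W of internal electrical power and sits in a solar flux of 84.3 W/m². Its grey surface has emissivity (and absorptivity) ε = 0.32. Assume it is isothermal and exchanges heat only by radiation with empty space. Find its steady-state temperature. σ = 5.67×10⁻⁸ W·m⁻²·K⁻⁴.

T ≈ 229 K

At steady state, absorbed solar power + internal power = radiated power.
Absorbed: α·S·A_cross = 0.32·84.3·0.3110 = 8.390 W (cross-section A).
Total input = 8.390 + 7.11 = 15.50 W.
Radiated: εσ·A_surf·T⁴ with A_surf = A = 0.3110 m².
T⁴ = 15.50/(0.32·5.67×10⁻⁸·0.3110) = 2.747×10⁹ K⁴.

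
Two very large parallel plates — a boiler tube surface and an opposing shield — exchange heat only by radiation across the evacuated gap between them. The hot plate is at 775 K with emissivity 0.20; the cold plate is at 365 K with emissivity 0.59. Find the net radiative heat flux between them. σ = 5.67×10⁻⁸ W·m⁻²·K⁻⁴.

For two infinite grey parallel plates, q = σ(T₁⁴ − T₂⁴)/(1/ε₁ + 1/ε₂ − 1).
T₁⁴ − T₂⁴ = 3.608×10¹¹ − 1.775×10¹⁰ = 3.430×10¹¹ K⁴.
1/ε₁ + 1/ε₂ − 1 = 5.000 + 1.695 − 1 = 5.695.
q = 5.67×10⁻⁸ × 3.430×10¹¹ / 5.695.

q ≈ 3420 W/m²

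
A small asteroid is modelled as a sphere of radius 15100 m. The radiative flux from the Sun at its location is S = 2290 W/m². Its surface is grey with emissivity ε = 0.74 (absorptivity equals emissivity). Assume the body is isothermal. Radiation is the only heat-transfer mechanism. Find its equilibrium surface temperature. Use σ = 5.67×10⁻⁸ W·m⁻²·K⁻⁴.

At equilibrium, absorbed power = emitted power.
Absorbing cross-section = πr² = 7.163×10⁸ m²; emitting surface = 4πr² = 2.865×10⁹ m² (ratio 4).
εS·A_cross = εσ·A_surf·T⁴  ⇒  T⁴ = S/(4σ)   (ε cancels).
T⁴ = 2290/(4·5.67×10⁻⁸) = 1.010×10¹⁰ K⁴.
T = (1.010×10¹⁰)^(1/4).

T ≈ 317 K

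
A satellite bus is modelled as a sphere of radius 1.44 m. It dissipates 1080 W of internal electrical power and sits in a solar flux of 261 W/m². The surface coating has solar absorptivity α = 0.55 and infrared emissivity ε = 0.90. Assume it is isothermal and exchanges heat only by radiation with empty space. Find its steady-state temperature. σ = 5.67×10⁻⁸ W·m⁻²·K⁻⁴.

At steady state, absorbed solar power + internal power = radiated power.
Absorbed: α·S·A_cross = 0.55·261·6.514 = 935.1 W (cross-section πr²).
Total input = 935.1 + 1080 = 2015 W.
Radiated: εσ·A_surf·T⁴ with A_surf = 4πr² = 26.06 m².
T⁴ = 2015/(0.90·5.67×10⁻⁸·26.06) = 1.515×10⁹ K⁴.

T ≈ 197 K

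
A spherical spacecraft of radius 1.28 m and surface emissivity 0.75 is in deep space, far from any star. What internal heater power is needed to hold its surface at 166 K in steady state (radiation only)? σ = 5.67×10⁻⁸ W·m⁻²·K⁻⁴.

P = εσ·4πr²·T⁴.
4πr² = 20.59 m²; T⁴ = 7.593×10⁸ K⁴.
P = 0.75·5.67×10⁻⁸·20.59·7.593×10⁸.

P ≈ 665 W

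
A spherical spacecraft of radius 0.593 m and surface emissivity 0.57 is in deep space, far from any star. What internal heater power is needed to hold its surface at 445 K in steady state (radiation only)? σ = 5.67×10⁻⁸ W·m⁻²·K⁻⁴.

P = εσ·4πr²·T⁴.
4πr² = 4.419 m²; T⁴ = 3.921×10¹⁰ K⁴.
P = 0.57·5.67×10⁻⁸·4.419·3.921×10¹⁰.

P ≈ 5600 W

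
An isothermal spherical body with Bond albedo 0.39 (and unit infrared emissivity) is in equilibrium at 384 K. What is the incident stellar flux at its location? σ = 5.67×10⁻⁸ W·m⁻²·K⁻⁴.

(1−a)S·πr² = σ·4πr²·T⁴ ⇒ S = 4σT⁴/(1−a).
S = 4·5.67×10⁻⁸·2.174×10¹⁰/0.610.

S ≈ 8080 W/m²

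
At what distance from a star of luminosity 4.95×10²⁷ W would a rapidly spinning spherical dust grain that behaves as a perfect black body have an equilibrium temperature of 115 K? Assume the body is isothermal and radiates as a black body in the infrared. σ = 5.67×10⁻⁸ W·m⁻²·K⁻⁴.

d ≈ 3.15×10¹² m

For an isothermal black-emitting sphere, (1−a)S·πr² = σ·4πr²·T⁴ ⇒ S = 4σT⁴/(1−a).
S = 4·5.67×10⁻⁸·(115)⁴/1.00 = 39.67 W/m².
Flux falls as S = L/(4πd²), so d = √(L/(4πS)) = √(4.95×10²⁷/(4π·39.67)).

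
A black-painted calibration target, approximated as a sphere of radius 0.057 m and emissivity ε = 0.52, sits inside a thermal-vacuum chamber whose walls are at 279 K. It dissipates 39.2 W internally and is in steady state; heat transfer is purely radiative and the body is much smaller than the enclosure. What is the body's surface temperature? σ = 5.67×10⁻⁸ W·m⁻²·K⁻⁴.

T ≈ 443 K

For a small grey body in a large enclosure, net radiated power = εσA(T⁴ − T_w⁴).
Steady state: P = εσA(T⁴ − T_w⁴) with A = 4πr² = 0.04083 m².
T⁴ = P/(εσA) + T_w⁴ = 39.2/(0.52·5.67×10⁻⁸·0.04083) + (279)⁴
    = 3.256×10¹⁰ + 6.059×10⁹ = 3.862×10¹⁰ K⁴.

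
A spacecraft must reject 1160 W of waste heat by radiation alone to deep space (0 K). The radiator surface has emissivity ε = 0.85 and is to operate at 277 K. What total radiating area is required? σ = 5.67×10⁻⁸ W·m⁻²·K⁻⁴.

A ≈ 4.09 m²

P = εσA T⁴ ⇒ A = P/(εσT⁴).
T⁴ = 5.887×10⁹ K⁴.
A = 1160/(0.85 × 5.67×10⁻⁸ × 5.887×10⁹).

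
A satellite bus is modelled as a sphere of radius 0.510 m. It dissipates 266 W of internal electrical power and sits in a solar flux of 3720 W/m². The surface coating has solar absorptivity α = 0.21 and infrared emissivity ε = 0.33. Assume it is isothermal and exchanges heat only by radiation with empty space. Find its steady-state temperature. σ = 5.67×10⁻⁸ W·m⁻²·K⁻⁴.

At steady state, absorbed solar power + internal power = radiated power.
Absorbed: α·S·A_cross = 0.21·3720·0.8171 = 638.3 W (cross-section πr²).
Total input = 638.3 + 266 = 904.3 W.
Radiated: εσ·A_surf·T⁴ with A_surf = 4πr² = 3.269 m².
T⁴ = 904.3/(0.33·5.67×10⁻⁸·3.269) = 1.479×10¹⁰ K⁴.

T ≈ 349 K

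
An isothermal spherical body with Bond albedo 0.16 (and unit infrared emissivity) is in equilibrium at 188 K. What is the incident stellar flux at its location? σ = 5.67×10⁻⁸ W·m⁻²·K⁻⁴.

S ≈ 337 W/m²

(1−a)S·πr² = σ·4πr²·T⁴ ⇒ S = 4σT⁴/(1−a).
S = 4·5.67×10⁻⁸·1.249×10⁹/0.840.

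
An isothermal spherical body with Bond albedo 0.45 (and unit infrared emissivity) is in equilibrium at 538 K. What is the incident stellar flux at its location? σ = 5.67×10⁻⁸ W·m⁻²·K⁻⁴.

S ≈ 34500 W/m²

(1−a)S·πr² = σ·4πr²·T⁴ ⇒ S = 4σT⁴/(1−a).
S = 4·5.67×10⁻⁸·8.378×10¹⁰/0.550.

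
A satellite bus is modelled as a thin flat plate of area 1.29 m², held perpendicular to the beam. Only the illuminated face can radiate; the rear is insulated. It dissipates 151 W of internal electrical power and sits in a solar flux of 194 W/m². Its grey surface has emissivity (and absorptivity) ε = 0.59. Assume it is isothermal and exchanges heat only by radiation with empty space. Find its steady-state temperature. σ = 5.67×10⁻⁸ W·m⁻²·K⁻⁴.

At steady state, absorbed solar power + internal power = radiated power.
Absorbed: α·S·A_cross = 0.59·194·1.290 = 147.7 W (cross-section A).
Total input = 147.7 + 151 = 298.7 W.
Radiated: εσ·A_surf·T⁴ with A_surf = A = 1.290 m².
T⁴ = 298.7/(0.59·5.67×10⁻⁸·1.290) = 6.921×10⁹ K⁴.

T ≈ 288 K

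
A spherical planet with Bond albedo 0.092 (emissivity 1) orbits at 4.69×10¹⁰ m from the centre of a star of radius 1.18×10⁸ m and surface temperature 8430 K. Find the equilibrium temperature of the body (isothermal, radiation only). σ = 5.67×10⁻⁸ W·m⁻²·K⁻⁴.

The star's surface emits σT_*⁴; at distance d the flux is S = σT_*⁴(R_*/d)².
S = 5.67×10⁻⁸·(8430)⁴·(1.18×10⁸/4.69×10¹⁰)² = 1813 W/m².
For an isothermal sphere T⁴ = (1−a)S/(4σ) = 7.257×10⁹ K⁴.

T ≈ 292 K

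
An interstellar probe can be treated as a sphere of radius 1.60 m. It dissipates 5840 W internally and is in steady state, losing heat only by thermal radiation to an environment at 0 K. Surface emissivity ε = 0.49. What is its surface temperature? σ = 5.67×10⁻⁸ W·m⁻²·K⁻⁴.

T ≈ 284 K

Steady state: internal power = radiated power, P = εσA T⁴.
Radiating area A = 4πr² = 32.17 m².
T⁴ = P/(εσA) = 5840/(0.49·5.67×10⁻⁸·32.17) = 6.534×10⁹ K⁴.
T = (6.534×10⁹)^(1/4).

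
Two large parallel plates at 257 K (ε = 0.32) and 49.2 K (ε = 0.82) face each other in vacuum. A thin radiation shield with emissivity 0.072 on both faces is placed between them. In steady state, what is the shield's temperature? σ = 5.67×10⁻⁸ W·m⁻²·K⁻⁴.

T_s ≈ 213 K

In steady state the net flux on the hot side equals that on the cold side.
σ(T₁⁴−T_s⁴)/D₁ = σ(T_s⁴−T₂⁴)/D₂, with D₁ = 1/ε₁+1/ε_s−1 = 16.01, D₂ = 1/ε_s+1/ε₂−1 = 14.11.
Solve for T_s⁴: T_s⁴ = (D₂·T₁⁴ + D₁·T₂⁴)/(D₁+D₂) = 2.046×10⁹ K⁴.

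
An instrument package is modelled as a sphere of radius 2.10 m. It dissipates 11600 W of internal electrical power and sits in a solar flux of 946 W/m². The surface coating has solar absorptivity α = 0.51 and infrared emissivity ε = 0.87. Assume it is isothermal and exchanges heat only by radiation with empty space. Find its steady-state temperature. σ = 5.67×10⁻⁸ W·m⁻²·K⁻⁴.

At steady state, absorbed solar power + internal power = radiated power.
Absorbed: α·S·A_cross = 0.51·946·13.85 = 6684 W (cross-section πr²).
Total input = 6684 + 11600 = 18280 W.
Radiated: εσ·A_surf·T⁴ with A_surf = 4πr² = 55.42 m².
T⁴ = 18280/(0.87·5.67×10⁻⁸·55.42) = 6.688×10⁹ K⁴.

T ≈ 286 K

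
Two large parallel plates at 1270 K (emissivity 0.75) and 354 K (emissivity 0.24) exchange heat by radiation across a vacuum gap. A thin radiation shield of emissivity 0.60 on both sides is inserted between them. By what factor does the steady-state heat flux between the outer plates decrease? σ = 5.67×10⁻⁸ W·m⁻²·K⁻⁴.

Without shield: q₀ = σΔ(T⁴)/(1/ε₁+1/ε₂−1) with denominator 4.500.
With shield the two gaps are in series; the resistances add: (1/ε₁+1/ε_s−1)+(1/ε_s+1/ε₂−1) = 2.000+4.833 = 6.833.
Heat-flux ratio q₀/q = 6.833/4.500.

factor ≈ 1.52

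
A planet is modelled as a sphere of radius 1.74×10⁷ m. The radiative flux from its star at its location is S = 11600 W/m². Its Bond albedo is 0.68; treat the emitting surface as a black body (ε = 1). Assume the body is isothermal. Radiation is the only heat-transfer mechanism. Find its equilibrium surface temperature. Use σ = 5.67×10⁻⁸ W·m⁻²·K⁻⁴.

T ≈ 358 K

At equilibrium, absorbed power = emitted power.
Absorbing cross-section = πr² = 9.511×10¹⁴ m²; emitting surface = 4πr² = 3.805×10¹⁵ m² (ratio 4).
(1−a)S·A_cross = εσ·A_surf·T⁴  ⇒  T⁴ = (1−a)S/(4σ).
T⁴ = 0.320·11600/(4·5.67×10⁻⁸) = 1.637×10¹⁰ K⁴.
T = (1.637×10¹⁰)^(1/4).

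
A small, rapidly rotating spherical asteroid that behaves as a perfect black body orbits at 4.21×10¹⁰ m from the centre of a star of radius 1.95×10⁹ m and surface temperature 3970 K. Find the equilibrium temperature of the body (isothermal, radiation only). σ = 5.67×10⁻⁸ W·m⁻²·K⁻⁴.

The star's surface emits σT_*⁴; at distance d the flux is S = σT_*⁴(R_*/d)².
S = 5.67×10⁻⁸·(3970)⁴·(1.95×10⁹/4.21×10¹⁰)² = 30220 W/m².
For an isothermal sphere T⁴ = (1−a)S/(4σ) = 1.332×10¹¹ K⁴.

T ≈ 604 K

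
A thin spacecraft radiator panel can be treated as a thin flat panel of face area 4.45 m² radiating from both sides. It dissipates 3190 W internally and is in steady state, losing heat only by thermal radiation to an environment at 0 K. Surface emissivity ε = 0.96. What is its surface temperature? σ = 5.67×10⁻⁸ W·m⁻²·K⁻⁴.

Steady state: internal power = radiated power, P = εσA T⁴.
Radiating area A = 2·4.45 = 8.900 m².
T⁴ = P/(εσA) = 3190/(0.96·5.67×10⁻⁸·8.900) = 6.585×10⁹ K⁴.
T = (6.585×10⁹)^(1/4).

T ≈ 285 K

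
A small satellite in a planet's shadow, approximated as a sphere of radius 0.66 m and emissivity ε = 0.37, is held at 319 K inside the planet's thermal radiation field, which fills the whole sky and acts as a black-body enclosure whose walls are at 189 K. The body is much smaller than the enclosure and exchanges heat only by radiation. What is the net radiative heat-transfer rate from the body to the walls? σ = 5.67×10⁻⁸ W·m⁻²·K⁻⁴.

For a small grey body in a large enclosure: P_net = εσA(T_body⁴ − T_wall⁴).
A = 4πr² = 5.474 m²; T_body⁴ − T_wall⁴ = 1.036×10¹⁰ − 1.276×10⁹ = 9.079×10⁹ K⁴.
|P_net| = 0.37·5.67×10⁻⁸·5.474·9.079×10⁹.

P_net ≈ 1040 W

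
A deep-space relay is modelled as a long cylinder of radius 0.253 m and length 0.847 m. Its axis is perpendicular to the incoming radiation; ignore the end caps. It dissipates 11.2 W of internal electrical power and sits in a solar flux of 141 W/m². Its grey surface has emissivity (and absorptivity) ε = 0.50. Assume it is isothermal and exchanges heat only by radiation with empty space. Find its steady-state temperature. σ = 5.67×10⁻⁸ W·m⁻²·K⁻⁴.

At steady state, absorbed solar power + internal power = radiated power.
Absorbed: α·S·A_cross = 0.50·141·0.4286 = 30.22 W (cross-section 2rL).
Total input = 30.22 + 11.2 = 41.42 W.
Radiated: εσ·A_surf·T⁴ with A_surf = 2πrL = 1.346 m².
T⁴ = 41.42/(0.50·5.67×10⁻⁸·1.346) = 1.085×10⁹ K⁴.

T ≈ 181 K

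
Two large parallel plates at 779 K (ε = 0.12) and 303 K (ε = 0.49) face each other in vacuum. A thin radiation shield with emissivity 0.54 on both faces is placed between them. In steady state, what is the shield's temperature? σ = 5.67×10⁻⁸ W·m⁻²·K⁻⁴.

T_s ≈ 555 K

In steady state the net flux on the hot side equals that on the cold side.
σ(T₁⁴−T_s⁴)/D₁ = σ(T_s⁴−T₂⁴)/D₂, with D₁ = 1/ε₁+1/ε_s−1 = 9.185, D₂ = 1/ε_s+1/ε₂−1 = 2.893.
Solve for T_s⁴: T_s⁴ = (D₂·T₁⁴ + D₁·T₂⁴)/(D₁+D₂) = 9.461×10¹⁰ K⁴.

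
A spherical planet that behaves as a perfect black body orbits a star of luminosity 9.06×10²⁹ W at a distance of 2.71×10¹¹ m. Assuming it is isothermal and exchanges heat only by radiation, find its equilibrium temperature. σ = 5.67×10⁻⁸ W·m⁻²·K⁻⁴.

First find the stellar flux at distance d: S = L/(4πd²) = 9.06×10²⁹/(4π·(2.71×10¹¹)²) = 9.817×10⁵ W/m².
For an isothermal sphere, absorbed (1−a)S·πr² = emitted σ·4πr²·T⁴, so T⁴ = (1−a)S/(4σ).
T⁴ = 1.00·9.817×10⁵/(4·5.67×10⁻⁸) = 4.328×10¹² K⁴.

T ≈ 1440 K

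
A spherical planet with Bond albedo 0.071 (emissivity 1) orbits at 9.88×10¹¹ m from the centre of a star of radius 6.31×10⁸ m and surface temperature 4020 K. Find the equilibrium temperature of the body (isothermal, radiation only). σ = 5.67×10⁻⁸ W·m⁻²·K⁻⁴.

T ≈ 70.5 K

The star's surface emits σT_*⁴; at distance d the flux is S = σT_*⁴(R_*/d)².
S = 5.67×10⁻⁸·(4020)⁴·(6.31×10⁸/9.88×10¹¹)² = 6.040 W/m².
For an isothermal sphere T⁴ = (1−a)S/(4σ) = 2.474×10⁷ K⁴.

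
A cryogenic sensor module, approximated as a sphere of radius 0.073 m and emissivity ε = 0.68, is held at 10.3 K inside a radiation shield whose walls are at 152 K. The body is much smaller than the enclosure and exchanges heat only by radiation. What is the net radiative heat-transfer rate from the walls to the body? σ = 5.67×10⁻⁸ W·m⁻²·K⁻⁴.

For a small grey body in a large enclosure: P_net = εσA(T_body⁴ − T_wall⁴).
A = 4πr² = 0.06697 m²; T_body⁴ − T_wall⁴ = 11260 − 5.338×10⁸ = -5.338×10⁸ K⁴.
|P_net| = 0.68·5.67×10⁻⁸·0.06697·5.338×10⁸.

P_net ≈ 1.38 W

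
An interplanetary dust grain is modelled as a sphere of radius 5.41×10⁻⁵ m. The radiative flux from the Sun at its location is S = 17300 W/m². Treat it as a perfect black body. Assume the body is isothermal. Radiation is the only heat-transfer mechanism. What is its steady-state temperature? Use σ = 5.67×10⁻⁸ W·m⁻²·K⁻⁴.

At equilibrium, absorbed power = emitted power.
Absorbing cross-section = πr² = 9.195×10⁻⁹ m²; emitting surface = 4πr² = 3.678×10⁻⁸ m² (ratio 4).
S·A_cross = εσ·A_surf·T⁴  ⇒  T⁴ = S/(4σ).
T⁴ = 1.00·17300/(4·5.67×10⁻⁸) = 7.628×10¹⁰ K⁴.
T = (7.628×10¹⁰)^(1/4).

T ≈ 526 K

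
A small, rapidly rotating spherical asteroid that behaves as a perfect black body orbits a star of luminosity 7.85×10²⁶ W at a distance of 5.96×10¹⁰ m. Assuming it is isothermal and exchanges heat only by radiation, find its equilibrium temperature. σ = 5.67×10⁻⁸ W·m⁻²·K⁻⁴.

First find the stellar flux at distance d: S = L/(4πd²) = 7.85×10²⁶/(4π·(5.96×10¹⁰)²) = 17590 W/m².
For an isothermal sphere, absorbed (1−a)S·πr² = emitted σ·4πr²·T⁴, so T⁴ = (1−a)S/(4σ).
T⁴ = 1.00·17590/(4·5.67×10⁻⁸) = 7.754×10¹⁰ K⁴.

T ≈ 528 K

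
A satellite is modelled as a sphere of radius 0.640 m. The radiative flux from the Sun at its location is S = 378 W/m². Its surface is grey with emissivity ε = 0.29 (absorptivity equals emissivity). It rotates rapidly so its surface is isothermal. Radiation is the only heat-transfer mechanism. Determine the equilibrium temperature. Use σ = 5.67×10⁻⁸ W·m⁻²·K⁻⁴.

T ≈ 202 K

At equilibrium, absorbed power = emitted power.
Absorbing cross-section = πr² = 1.287 m²; emitting surface = 4πr² = 5.147 m² (ratio 4).
εS·A_cross = εσ·A_surf·T⁴  ⇒  T⁴ = S/(4σ)   (ε cancels).
T⁴ = 378/(4·5.67×10⁻⁸) = 1.667×10⁹ K⁴.
T = (1.667×10⁹)^(1/4).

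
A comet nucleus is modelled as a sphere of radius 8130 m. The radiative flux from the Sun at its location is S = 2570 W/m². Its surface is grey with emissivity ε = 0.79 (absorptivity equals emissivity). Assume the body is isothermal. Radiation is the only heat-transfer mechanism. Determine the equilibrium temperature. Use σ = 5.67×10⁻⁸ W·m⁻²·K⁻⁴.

At equilibrium, absorbed power = emitted power.
Absorbing cross-section = πr² = 2.076×10⁸ m²; emitting surface = 4πr² = 8.306×10⁸ m² (ratio 4).
εS·A_cross = εσ·A_surf·T⁴  ⇒  T⁴ = S/(4σ)   (ε cancels).
T⁴ = 2570/(4·5.67×10⁻⁸) = 1.133×10¹⁰ K⁴.
T = (1.133×10¹⁰)^(1/4).

T ≈ 326 K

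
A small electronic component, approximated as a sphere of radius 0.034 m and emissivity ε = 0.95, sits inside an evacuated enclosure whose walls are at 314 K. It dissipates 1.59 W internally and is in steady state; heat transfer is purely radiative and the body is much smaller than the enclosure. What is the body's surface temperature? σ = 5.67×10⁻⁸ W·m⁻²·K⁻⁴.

For a small grey body in a large enclosure, net radiated power = εσA(T⁴ − T_w⁴).
Steady state: P = εσA(T⁴ − T_w⁴) with A = 4πr² = 0.01453 m².
T⁴ = P/(εσA) + T_w⁴ = 1.59/(0.95·5.67×10⁻⁸·0.01453) + (314)⁴
    = 2.032×10⁹ + 9.721×10⁹ = 1.175×10¹⁰ K⁴.

T ≈ 329 K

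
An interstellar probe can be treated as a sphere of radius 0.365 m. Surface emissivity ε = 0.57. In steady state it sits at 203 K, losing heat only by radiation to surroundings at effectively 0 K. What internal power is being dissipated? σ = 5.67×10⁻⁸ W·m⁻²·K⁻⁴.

P ≈ 91.9 W

Steady state: P = εσA T⁴.
A = 4πr² = 1.674 m²; T⁴ = (203)⁴ = 1.698×10⁹ K⁴.
P = 0.57 × 5.67×10⁻⁸ × 1.674 × 1.698×10⁹.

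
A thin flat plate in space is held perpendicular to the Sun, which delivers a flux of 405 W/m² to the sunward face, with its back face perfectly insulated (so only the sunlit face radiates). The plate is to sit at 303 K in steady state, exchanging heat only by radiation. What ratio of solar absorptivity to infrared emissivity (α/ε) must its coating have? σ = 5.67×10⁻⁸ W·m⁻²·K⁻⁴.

Balance: αS·A = εσ·1A·T⁴ ⇒ α/ε = σT⁴/S.
α/ε = 5.67×10⁻⁸·(303)⁴/405 = 5.67×10⁻⁸·8.429×10⁹/405.

α/ε ≈ 1.18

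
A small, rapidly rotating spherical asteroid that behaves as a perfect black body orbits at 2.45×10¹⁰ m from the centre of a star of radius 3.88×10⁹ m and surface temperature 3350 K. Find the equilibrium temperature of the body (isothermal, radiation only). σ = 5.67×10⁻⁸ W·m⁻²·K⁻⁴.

T ≈ 943 K

The star's surface emits σT_*⁴; at distance d the flux is S = σT_*⁴(R_*/d)².
S = 5.67×10⁻⁸·(3350)⁴·(3.88×10⁹/2.45×10¹⁰)² = 1.791×10⁵ W/m².
For an isothermal sphere T⁴ = (1−a)S/(4σ) = 7.897×10¹¹ K⁴.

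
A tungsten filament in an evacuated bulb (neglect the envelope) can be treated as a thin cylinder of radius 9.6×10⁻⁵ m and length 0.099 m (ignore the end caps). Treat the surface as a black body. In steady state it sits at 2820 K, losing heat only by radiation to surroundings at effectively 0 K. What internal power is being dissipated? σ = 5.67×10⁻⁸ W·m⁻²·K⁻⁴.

P ≈ 214 W

Steady state: P = εσA T⁴.
A = 2πrL = 5.972×10⁻⁵ m²; T⁴ = (2820)⁴ = 6.324×10¹³ K⁴.
P = 1.0 × 5.67×10⁻⁸ × 5.972×10⁻⁵ × 6.324×10¹³.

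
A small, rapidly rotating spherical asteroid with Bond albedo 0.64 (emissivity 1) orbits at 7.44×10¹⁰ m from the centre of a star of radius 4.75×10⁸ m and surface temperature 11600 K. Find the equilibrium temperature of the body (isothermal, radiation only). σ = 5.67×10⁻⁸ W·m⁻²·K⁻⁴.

The star's surface emits σT_*⁴; at distance d the flux is S = σT_*⁴(R_*/d)².
S = 5.67×10⁻⁸·(11600)⁴·(4.75×10⁸/7.44×10¹⁰)² = 41850 W/m².
For an isothermal sphere T⁴ = (1−a)S/(4σ) = 6.642×10¹⁰ K⁴.

T ≈ 508 K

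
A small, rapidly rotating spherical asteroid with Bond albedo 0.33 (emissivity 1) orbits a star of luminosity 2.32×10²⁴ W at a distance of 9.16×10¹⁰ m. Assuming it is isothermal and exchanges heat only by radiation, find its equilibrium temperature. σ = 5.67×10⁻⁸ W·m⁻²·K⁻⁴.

First find the stellar flux at distance d: S = L/(4πd²) = 2.32×10²⁴/(4π·(9.16×10¹⁰)²) = 22.00 W/m².
For an isothermal sphere, absorbed (1−a)S·πr² = emitted σ·4πr²·T⁴, so T⁴ = (1−a)S/(4σ).
T⁴ = 0.670·22.00/(4·5.67×10⁻⁸) = 6.500×10⁷ K⁴.

T ≈ 89.8 K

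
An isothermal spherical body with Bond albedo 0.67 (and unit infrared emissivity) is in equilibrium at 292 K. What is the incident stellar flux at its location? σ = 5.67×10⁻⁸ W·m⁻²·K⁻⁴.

S ≈ 5000 W/m²

(1−a)S·πr² = σ·4πr²·T⁴ ⇒ S = 4σT⁴/(1−a).
S = 4·5.67×10⁻⁸·7.270×10⁹/0.330.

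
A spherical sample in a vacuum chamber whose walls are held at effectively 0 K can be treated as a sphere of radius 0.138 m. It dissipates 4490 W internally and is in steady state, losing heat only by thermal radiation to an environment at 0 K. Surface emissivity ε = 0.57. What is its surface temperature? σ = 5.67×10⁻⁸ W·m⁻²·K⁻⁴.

T ≈ 873 K

Steady state: internal power = radiated power, P = εσA T⁴.
Radiating area A = 4πr² = 0.2393 m².
T⁴ = P/(εσA) = 4490/(0.57·5.67×10⁻⁸·0.2393) = 5.805×10¹¹ K⁴.
T = (5.805×10¹¹)^(1/4).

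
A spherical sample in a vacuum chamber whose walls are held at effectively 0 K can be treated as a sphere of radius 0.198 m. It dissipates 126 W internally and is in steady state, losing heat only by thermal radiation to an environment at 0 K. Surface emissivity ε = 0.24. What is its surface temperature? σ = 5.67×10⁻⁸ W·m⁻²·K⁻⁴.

Steady state: internal power = radiated power, P = εσA T⁴.
Radiating area A = 4πr² = 0.4927 m².
T⁴ = P/(εσA) = 126/(0.24·5.67×10⁻⁸·0.4927) = 1.879×10¹⁰ K⁴.
T = (1.879×10¹⁰)^(1/4).

T ≈ 370 K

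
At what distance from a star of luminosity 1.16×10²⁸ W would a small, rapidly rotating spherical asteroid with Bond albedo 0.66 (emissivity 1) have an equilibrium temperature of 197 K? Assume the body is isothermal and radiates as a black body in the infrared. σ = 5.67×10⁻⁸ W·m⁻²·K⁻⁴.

d ≈ 9.59×10¹¹ m

For an isothermal black-emitting sphere, (1−a)S·πr² = σ·4πr²·T⁴ ⇒ S = 4σT⁴/(1−a).
S = 4·5.67×10⁻⁸·(197)⁴/0.340 = 1005 W/m².
Flux falls as S = L/(4πd²), so d = √(L/(4πS)) = √(1.16×10²⁸/(4π·1005)).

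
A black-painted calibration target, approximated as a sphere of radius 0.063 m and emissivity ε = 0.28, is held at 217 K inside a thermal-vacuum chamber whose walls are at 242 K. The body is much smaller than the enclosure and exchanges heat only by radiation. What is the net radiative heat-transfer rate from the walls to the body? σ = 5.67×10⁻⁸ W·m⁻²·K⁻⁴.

For a small grey body in a large enclosure: P_net = εσA(T_body⁴ − T_wall⁴).
A = 4πr² = 0.04988 m²; T_body⁴ − T_wall⁴ = 2.217×10⁹ − 3.430×10⁹ = -1.212×10⁹ K⁴.
|P_net| = 0.28·5.67×10⁻⁸·0.04988·1.212×10⁹.

P_net ≈ 0.960 W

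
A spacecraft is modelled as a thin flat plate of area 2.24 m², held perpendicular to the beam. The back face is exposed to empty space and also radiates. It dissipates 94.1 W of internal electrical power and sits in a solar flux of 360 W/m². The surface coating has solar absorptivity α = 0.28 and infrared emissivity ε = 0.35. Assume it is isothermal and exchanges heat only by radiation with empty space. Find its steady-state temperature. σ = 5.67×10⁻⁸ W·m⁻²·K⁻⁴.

T ≈ 245 K

At steady state, absorbed solar power + internal power = radiated power.
Absorbed: α·S·A_cross = 0.28·360·2.240 = 225.8 W (cross-section A).
Total input = 225.8 + 94.1 = 319.9 W.
Radiated: εσ·A_surf·T⁴ with A_surf = 2A = 4.480 m².
T⁴ = 319.9/(0.35·5.67×10⁻⁸·4.480) = 3.598×10⁹ K⁴.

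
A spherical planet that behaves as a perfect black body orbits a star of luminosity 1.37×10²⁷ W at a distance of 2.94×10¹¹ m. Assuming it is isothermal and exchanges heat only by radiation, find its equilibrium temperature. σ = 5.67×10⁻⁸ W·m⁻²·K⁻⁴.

First find the stellar flux at distance d: S = L/(4πd²) = 1.37×10²⁷/(4π·(2.94×10¹¹)²) = 1261 W/m².
For an isothermal sphere, absorbed (1−a)S·πr² = emitted σ·4πr²·T⁴, so T⁴ = (1−a)S/(4σ).
T⁴ = 1.00·1261/(4·5.67×10⁻⁸) = 5.561×10⁹ K⁴.

T ≈ 273 K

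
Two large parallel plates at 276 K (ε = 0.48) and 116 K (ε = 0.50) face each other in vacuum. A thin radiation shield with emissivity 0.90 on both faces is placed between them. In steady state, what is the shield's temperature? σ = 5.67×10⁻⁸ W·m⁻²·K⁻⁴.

In steady state the net flux on the hot side equals that on the cold side.
σ(T₁⁴−T_s⁴)/D₁ = σ(T_s⁴−T₂⁴)/D₂, with D₁ = 1/ε₁+1/ε_s−1 = 2.194, D₂ = 1/ε_s+1/ε₂−1 = 2.111.
Solve for T_s⁴: T_s⁴ = (D₂·T₁⁴ + D₁·T₂⁴)/(D₁+D₂) = 2.938×10⁹ K⁴.

T_s ≈ 233 K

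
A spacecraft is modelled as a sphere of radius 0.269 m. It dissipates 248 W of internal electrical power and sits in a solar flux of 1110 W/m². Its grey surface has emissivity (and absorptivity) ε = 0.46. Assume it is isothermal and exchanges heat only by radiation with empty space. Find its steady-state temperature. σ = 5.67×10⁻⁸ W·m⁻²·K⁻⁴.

At steady state, absorbed solar power + internal power = radiated power.
Absorbed: α·S·A_cross = 0.46·1110·0.2273 = 116.1 W (cross-section πr²).
Total input = 116.1 + 248 = 364.1 W.
Radiated: εσ·A_surf·T⁴ with A_surf = 4πr² = 0.9093 m².
T⁴ = 364.1/(0.46·5.67×10⁻⁸·0.9093) = 1.535×10¹⁰ K⁴.

T ≈ 352 K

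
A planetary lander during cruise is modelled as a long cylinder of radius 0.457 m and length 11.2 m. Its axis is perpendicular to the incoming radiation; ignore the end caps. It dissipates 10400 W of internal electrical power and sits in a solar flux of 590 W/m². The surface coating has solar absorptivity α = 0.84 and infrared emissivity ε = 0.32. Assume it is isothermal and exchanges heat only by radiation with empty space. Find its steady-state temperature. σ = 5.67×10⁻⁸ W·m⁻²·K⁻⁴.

T ≈ 404 K

At steady state, absorbed solar power + internal power = radiated power.
Absorbed: α·S·A_cross = 0.84·590·10.24 = 5073 W (cross-section 2rL).
Total input = 5073 + 10400 = 15470 W.
Radiated: εσ·A_surf·T⁴ with A_surf = 2πrL = 32.16 m².
T⁴ = 15470/(0.32·5.67×10⁻⁸·32.16) = 2.652×10¹⁰ K⁴.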